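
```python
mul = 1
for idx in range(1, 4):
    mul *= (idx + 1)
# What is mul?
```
Trace:
  mul=1
  mul=2, idx=1
  mul=6, idx=2
  mul=24, idx=3

Final answer: 24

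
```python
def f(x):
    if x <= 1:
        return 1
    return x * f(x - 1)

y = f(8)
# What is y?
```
Call trace:
f(x=8)
  f(x=7)
    f(x=6)
      f(x=5)
        f(x=4)
          f(x=3)
            f(x=2)
              f(x=1)
              -> return 1
            -> return 2
          -> return 6
        -> return 24
      -> return 120
    -> return 720
  -> return 5040
-> return 40320

Final answer: 40320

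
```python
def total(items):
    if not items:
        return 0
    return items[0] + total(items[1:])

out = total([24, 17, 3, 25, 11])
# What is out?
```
Call trace:
total(items=[24, 17, 3, 25, 11])
  total(items=[17, 3, 25, 11])
    total(items=[3, 25, 11])
      total(items=[25, 11])
        total(items=[11])
          total(items=[])
          -> return 0
        -> return 11
      -> return 36
    -> return 39
  -> return 56
-> return 80

Final answer: 80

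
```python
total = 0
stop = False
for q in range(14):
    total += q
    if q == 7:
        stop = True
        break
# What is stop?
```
Trace:
  total=0
  total=0, stop=False
  total=0, stop=False, q=0
  total=1, stop=False, q=1
  total=3, stop=False, q=2
  total=6, stop=False, q=3
  total=10, stop=False, q=4
  total=15, stop=False, q=5
  total=21, stop=False, q=6
  total=28, stop=True, q=7

Final answer: True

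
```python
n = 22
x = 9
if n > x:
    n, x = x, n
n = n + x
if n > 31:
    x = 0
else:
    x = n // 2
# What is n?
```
Trace:
  n=22
  n=22, x=9
  n=9, x=22
  n=31, x=22
  n=31, x=15

Final answer: 31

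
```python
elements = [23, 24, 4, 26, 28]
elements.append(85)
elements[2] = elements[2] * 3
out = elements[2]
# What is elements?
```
Trace:
  elements=[23, 24, 4, 26, 28]
  elements=[23, 24, 4, 26, 28, 85]
  elements=[23, 24, 12, 26, 28, 85]
  elements=[23, 24, 12, 26, 28, 85], out=12

Final answer: [23, 24, 12, 26, 28, 85]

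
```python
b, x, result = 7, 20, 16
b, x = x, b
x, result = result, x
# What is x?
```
Trace:
  b=7, x=20, result=16
  b=20, x=7, result=16
  b=20, x=16, result=7

Final answer: 16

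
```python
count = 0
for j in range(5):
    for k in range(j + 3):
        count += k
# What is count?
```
Trace:
  count=0
  count=0, j=0, k=0
  count=1, j=0, k=1
  count=3, j=0, k=2
  count=3, j=1, k=0
  count=4, j=1, k=1
  count=6, j=1, k=2
  count=9, j=1, k=3
  count=9, j=2, k=0
  count=10, j=2, k=1
  count=12, j=2, k=2
  count=15, j=2, k=3
  count=19, j=2, k=4
  count=19, j=3, k=0
  count=20, j=3, k=1
  count=22, j=3, k=2
  count=25, j=3, k=3
  count=29, j=3, k=4
  count=34, j=3, k=5
  count=34, j=4, k=0
  count=35, j=4, k=1
  count=37, j=4, k=2
  count=40, j=4, k=3
  count=44, j=4, k=4
  count=49, j=4, k=5
  count=55, j=4, k=6

Final answer: 55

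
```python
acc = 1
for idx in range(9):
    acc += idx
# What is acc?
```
Trace:
  acc=1
  acc=1, idx=0
  acc=2, idx=1
  acc=4, idx=2
  acc=7, idx=3
  acc=11, idx=4
  acc=16, idx=5
  acc=22, idx=6
  acc=29, idx=7
  acc=37, idx=8

Final answer: 37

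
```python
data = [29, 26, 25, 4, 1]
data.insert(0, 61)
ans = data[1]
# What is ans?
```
Trace:
  data=[29, 26, 25, 4, 1]
  data=[61, 29, 26, 25, 4, 1]
  data=[61, 29, 26, 25, 4, 1], ans=29

Final answer: 29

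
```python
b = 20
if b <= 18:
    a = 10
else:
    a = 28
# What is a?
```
Trace:
  b=20
  b=20, a=28

Final answer: 28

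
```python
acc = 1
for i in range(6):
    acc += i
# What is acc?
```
Trace:
  acc=1
  acc=1, i=0
  acc=2, i=1
  acc=4, i=2
  acc=7, i=3
  acc=11, i=4
  acc=16, i=5

Final answer: 16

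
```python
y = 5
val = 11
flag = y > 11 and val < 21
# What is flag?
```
Trace:
  y=5
  y=5, val=11
  y=5, val=11, flag=False

Final answer: False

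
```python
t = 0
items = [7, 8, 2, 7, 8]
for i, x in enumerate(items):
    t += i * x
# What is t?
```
Trace:
  t=0
  t=0, i=0, x=7
  t=8, i=1, x=8
  t=12, i=2, x=2
  t=33, i=3, x=7
  t=65, i=4, x=8

Final answer: 65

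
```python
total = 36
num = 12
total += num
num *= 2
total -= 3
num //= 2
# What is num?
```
Trace:
  total=36
  total=36, num=12
  total=48, num=12
  total=48, num=24
  total=45, num=24
  total=45, num=12

Final answer: 12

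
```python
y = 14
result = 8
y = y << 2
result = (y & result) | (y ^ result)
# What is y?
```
Trace:
  y=14
  y=14, result=8
  y=56, result=8
  y=56, result=56

Final answer: 56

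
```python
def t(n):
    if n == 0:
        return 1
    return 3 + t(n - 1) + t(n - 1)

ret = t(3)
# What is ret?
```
Call trace (a repeated sub-call is expanded the first time; later identical calls just restate its return value):
t(n=3)
  t(n=2)
    t(n=1)
      t(n=0)
      -> return 1
      t(n=0)
      -> return 1
    -> return 5
    t(n=1) -> return 5  (same call as traced above)
  -> return 13
  t(n=2) -> return 13  (same call as traced above)
-> return 29

Final answer: 29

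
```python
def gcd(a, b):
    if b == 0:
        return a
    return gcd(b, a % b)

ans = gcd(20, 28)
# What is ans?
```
Call trace:
gcd(a=20, b=28)
  gcd(a=28, b=20)
    gcd(a=20, b=8)
      gcd(a=8, b=4)
        gcd(a=4, b=0)
        -> return 4
      -> return 4
    -> return 4
  -> return 4
-> return 4

Final answer: 4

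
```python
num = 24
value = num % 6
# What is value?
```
Trace:
  num=24
  num=24, value=0

Final answer: 0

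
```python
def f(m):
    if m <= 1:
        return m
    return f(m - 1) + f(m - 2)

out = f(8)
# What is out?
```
Call trace (a repeated sub-call is expanded the first time; later identical calls just restate its return value):
f(m=8)
  f(m=7)
    f(m=6)
      f(m=5)
        f(m=4)
          f(m=3)
            f(m=2)
              f(m=1)
              -> return 1
              f(m=0)
              -> return 0
            -> return 1
            f(m=1)
            -> return 1
          -> return 2
          f(m=2) -> return 1  (same call as traced above)
        -> return 3
        f(m=3) -> return 2  (same call as traced above)
      -> return 5
      f(m=4) -> return 3  (same call as traced above)
    -> return 8
    f(m=5) -> return 5  (same call as traced above)
  -> return 13
  f(m=6) -> return 8  (same call as traced above)
-> return 21

Final answer: 21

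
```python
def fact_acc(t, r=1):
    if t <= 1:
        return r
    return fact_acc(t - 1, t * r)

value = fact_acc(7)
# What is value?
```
Call trace:
fact_acc(t=7, r=1)
  fact_acc(t=6, r=7)
    fact_acc(t=5, r=42)
      fact_acc(t=4, r=210)
        fact_acc(t=3, r=840)
          fact_acc(t=2, r=2520)
            fact_acc(t=1, r=5040)
            -> return 5040
          -> return 5040
        -> return 5040
      -> return 5040
    -> return 5040
  -> return 5040
-> return 5040

Final answer: 5040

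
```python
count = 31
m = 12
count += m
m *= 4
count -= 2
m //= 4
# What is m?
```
Trace:
  count=31
  count=31, m=12
  count=43, m=12
  count=43, m=48
  count=41, m=48
  count=41, m=12

Final answer: 12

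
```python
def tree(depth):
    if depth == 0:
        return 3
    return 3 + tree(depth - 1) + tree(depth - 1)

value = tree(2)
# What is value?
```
Call trace (a repeated sub-call is expanded the first time; later identical calls just restate its return value):
tree(depth=2)
  tree(depth=1)
    tree(depth=0)
    -> return 3
    tree(depth=0)
    -> return 3
  -> return 9
  tree(depth=1) -> return 9  (same call as traced above)
-> return 21

Final answer: 21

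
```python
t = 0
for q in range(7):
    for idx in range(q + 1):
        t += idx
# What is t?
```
Trace:
  t=0
  t=0, q=0, idx=0
  t=0, q=1, idx=0
  t=1, q=1, idx=1
  t=1, q=2, idx=0
  t=2, q=2, idx=1
  t=4, q=2, idx=2
  t=4, q=3, idx=0
  t=5, q=3, idx=1
  t=7, q=3, idx=2
  t=10, q=3, idx=3
  t=10, q=4, idx=0
  t=11, q=4, idx=1
  t=13, q=4, idx=2
  t=16, q=4, idx=3
  t=20, q=4, idx=4
  t=20, q=5, idx=0
  t=21, q=5, idx=1
  t=23, q=5, idx=2
  t=26, q=5, idx=3
  t=30, q=5, idx=4
  t=35, q=5, idx=5
  t=35, q=6, idx=0
  t=36, q=6, idx=1
  t=38, q=6, idx=2
  t=41, q=6, idx=3
  t=45, q=6, idx=4
  t=50, q=6, idx=5
  t=56, q=6, idx=6

Final answer: 56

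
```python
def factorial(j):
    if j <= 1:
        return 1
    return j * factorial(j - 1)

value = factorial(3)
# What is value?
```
Call trace:
factorial(j=3)
  factorial(j=2)
    factorial(j=1)
    -> return 1
  -> return 2
-> return 6

Final answer: 6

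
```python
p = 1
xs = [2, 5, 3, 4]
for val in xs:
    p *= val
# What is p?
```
Trace:
  p=1
  p=2, val=2
  p=10, val=5
  p=30, val=3
  p=120, val=4

Final answer: 120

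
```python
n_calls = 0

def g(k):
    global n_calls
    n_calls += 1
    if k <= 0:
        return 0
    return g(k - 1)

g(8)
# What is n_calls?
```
Call trace:
g(k=8)
  g(k=7)
    g(k=6)
      g(k=5)
        g(k=4)
          g(k=3)
            g(k=2)
              g(k=1)
                g(k=0)
                -> return 0
              -> return 0
            -> return 0
          -> return 0
        -> return 0
      -> return 0
    -> return 0
  -> return 0
-> return 0

n_calls is incremented once per call. g is entered once for each k = 8, 7, 6, 5, 4, 3, 2, 1, 0 (the k <= 0 call returns without recursing), i.e. 8 + 1 calls.
n_calls = 9

Final answer: 9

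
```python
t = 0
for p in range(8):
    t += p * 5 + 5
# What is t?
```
Trace:
  t=0
  t=5, p=0
  t=15, p=1
  t=30, p=2
  t=50, p=3
  t=75, p=4
  t=105, p=5
  t=140, p=6
  t=180, p=7

Final answer: 180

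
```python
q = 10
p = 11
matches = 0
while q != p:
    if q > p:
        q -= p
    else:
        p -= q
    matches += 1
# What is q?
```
Trace:
  q=10
  q=10, p=11
  q=10, p=11, matches=0
  q=10, p=1, matches=1
  q=9, p=1, matches=2
  q=8, p=1, matches=3
  q=7, p=1, matches=4
  q=6, p=1, matches=5
  q=5, p=1, matches=6
  q=4, p=1, matches=7
  q=3, p=1, matches=8
  q=2, p=1, matches=9
  q=1, p=1, matches=10

Final answer: 1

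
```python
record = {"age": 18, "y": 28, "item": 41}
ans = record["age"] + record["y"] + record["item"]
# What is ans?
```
Trace:
  record={'age': 18, 'y': 28, 'item': 41}
  record={'age': 18, 'y': 28, 'item': 41}, ans=87

Final answer: 87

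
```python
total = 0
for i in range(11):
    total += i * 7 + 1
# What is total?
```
Trace:
  total=0
  total=1, i=0
  total=9, i=1
  total=24, i=2
  total=46, i=3
  total=75, i=4
  total=111, i=5
  total=154, i=6
  total=204, i=7
  total=261, i=8
  total=325, i=9
  total=396, i=10

Final answer: 396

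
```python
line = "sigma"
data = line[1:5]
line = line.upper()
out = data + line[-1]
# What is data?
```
Trace:
  line='sigma'
  line='sigma', data='igma'
  line='SIGMA', data='igma'
  line='SIGMA', data='igma', out='igmaA'

Final answer: 'igma'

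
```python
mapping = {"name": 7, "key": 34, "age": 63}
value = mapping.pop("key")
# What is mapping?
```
Trace:
  mapping={'name': 7, 'key': 34, 'age': 63}
  mapping={'name': 7, 'age': 63}, value=34

Final answer: {'name': 7, 'age': 63}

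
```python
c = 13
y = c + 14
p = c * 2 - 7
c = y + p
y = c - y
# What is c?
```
Trace:
  c=13
  c=13, y=27
  c=13, y=27, p=19
  c=46, y=27, p=19
  c=46, y=19, p=19

Final answer: 46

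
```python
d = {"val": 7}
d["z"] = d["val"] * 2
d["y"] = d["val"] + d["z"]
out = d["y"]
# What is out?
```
Trace:
  d={'val': 7}
  d={'val': 7, 'z': 14}
  d={'val': 7, 'z': 14, 'y': 21}
  d={'val': 7, 'z': 14, 'y': 21}, out=21

Final answer: 21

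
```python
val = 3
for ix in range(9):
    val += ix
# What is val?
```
Trace:
  val=3
  val=3, ix=0
  val=4, ix=1
  val=6, ix=2
  val=9, ix=3
  val=13, ix=4
  val=18, ix=5
  val=24, ix=6
  val=31, ix=7
  val=39, ix=8

Final answer: 39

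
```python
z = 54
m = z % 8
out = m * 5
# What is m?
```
Trace:
  z=54
  z=54, m=6
  z=54, m=6, out=30

Final answer: 6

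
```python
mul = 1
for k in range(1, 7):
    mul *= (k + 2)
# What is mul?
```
Trace:
  mul=1
  mul=3, k=1
  mul=12, k=2
  mul=60, k=3
  mul=360, k=4
  mul=2520, k=5
  mul=20160, k=6

Final answer: 20160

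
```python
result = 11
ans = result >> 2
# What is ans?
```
Trace:
  result=11
  result=11, ans=2

Final answer: 2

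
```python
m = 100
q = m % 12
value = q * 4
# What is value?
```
Trace:
  m=100
  m=100, q=4
  m=100, q=4, value=16

Final answer: 16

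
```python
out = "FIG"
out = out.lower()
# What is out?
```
Trace:
  out='FIG'
  out='fig'

Final answer: 'fig'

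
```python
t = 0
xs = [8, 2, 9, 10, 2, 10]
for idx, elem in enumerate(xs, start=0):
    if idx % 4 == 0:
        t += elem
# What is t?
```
Trace:
  t=0
  t=8, idx=0, elem=8
  t=8, idx=1, elem=2
  t=8, idx=2, elem=9
  t=8, idx=3, elem=10
  t=10, idx=4, elem=2
  t=10, idx=5, elem=10

Final answer: 10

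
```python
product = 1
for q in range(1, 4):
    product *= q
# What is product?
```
Trace:
  product=1
  product=1, q=1
  product=2, q=2
  product=6, q=3

Final answer: 6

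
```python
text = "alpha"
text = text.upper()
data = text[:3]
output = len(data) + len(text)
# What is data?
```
Trace:
  text='alpha'
  text='ALPHA'
  text='ALPHA', data='ALP'
  text='ALPHA', data='ALP', output=8

Final answer: 'ALP'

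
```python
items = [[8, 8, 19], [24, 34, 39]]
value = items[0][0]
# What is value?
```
Trace:
  items=[[8, 8, 19], [24, 34, 39]]
  items=[[8, 8, 19], [24, 34, 39]], value=8

Final answer: 8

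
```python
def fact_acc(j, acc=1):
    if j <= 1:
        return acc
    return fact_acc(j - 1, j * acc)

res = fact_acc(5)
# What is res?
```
Call trace:
fact_acc(j=5, acc=1)
  fact_acc(j=4, acc=5)
    fact_acc(j=3, acc=20)
      fact_acc(j=2, acc=60)
        fact_acc(j=1, acc=120)
        -> return 120
      -> return 120
    -> return 120
  -> return 120
-> return 120

Final answer: 120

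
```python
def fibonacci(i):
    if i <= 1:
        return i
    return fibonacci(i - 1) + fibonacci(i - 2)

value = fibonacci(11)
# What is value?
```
Call trace (a repeated sub-call is expanded the first time; later identical calls just restate its return value):
fibonacci(i=11)
  fibonacci(i=10)
    fibonacci(i=9)
      fibonacci(i=8)
        fibonacci(i=7)
          fibonacci(i=6)
            fibonacci(i=5)
              fibonacci(i=4)
                fibonacci(i=3)
                  fibonacci(i=2)
                    fibonacci(i=1)
                    -> return 1
                    fibonacci(i=0)
                    -> return 0
                  -> return 1
                  fibonacci(i=1)
                  -> return 1
                -> return 2
                fibonacci(i=2) -> return 1  (same call as traced above)
              -> return 3
              fibonacci(i=3) -> return 2  (same call as traced above)
            -> return 5
            fibonacci(i=4) -> return 3  (same call as traced above)
          -> return 8
          fibonacci(i=5) -> return 5  (same call as traced above)
        -> return 13
        fibonacci(i=6) -> return 8  (same call as traced above)
      -> return 21
      fibonacci(i=7) -> return 13  (same call as traced above)
    -> return 34
    fibonacci(i=8) -> return 21  (same call as traced above)
  -> return 55
  fibonacci(i=9) -> return 34  (same call as traced above)
-> return 89

Final answer: 89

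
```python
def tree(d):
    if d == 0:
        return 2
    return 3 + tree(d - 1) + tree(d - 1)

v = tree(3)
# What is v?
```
Call trace (a repeated sub-call is expanded the first time; later identical calls just restate its return value):
tree(d=3)
  tree(d=2)
    tree(d=1)
      tree(d=0)
      -> return 2
      tree(d=0)
      -> return 2
    -> return 7
    tree(d=1) -> return 7  (same call as traced above)
  -> return 17
  tree(d=2) -> return 17  (same call as traced above)
-> return 37

Final answer: 37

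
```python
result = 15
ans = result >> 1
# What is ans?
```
Trace:
  result=15
  result=15, ans=7

Final answer: 7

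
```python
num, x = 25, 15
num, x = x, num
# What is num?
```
Trace:
  num=25, x=15
  num=15, x=25

Final answer: 15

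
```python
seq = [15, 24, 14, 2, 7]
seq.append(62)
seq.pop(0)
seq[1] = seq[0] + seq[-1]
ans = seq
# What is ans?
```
Trace:
  seq=[15, 24, 14, 2, 7]
  seq=[15, 24, 14, 2, 7, 62]
  seq=[24, 14, 2, 7, 62]
  seq=[24, 86, 2, 7, 62]
  seq=[24, 86, 2, 7, 62], ans=[24, 86, 2, 7, 62]

Final answer: [24, 86, 2, 7, 62]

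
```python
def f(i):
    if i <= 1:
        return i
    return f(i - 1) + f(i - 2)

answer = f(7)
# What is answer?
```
Call trace (a repeated sub-call is expanded the first time; later identical calls just restate its return value):
f(i=7)
  f(i=6)
    f(i=5)
      f(i=4)
        f(i=3)
          f(i=2)
            f(i=1)
            -> return 1
            f(i=0)
            -> return 0
          -> return 1
          f(i=1)
          -> return 1
        -> return 2
        f(i=2) -> return 1  (same call as traced above)
      -> return 3
      f(i=3) -> return 2  (same call as traced above)
    -> return 5
    f(i=4) -> return 3  (same call as traced above)
  -> return 8
  f(i=5) -> return 5  (same call as traced above)
-> return 13

Final answer: 13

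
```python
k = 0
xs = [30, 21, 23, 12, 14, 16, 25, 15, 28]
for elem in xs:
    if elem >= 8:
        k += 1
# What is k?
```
Trace:
  k=0
  k=1, elem=30
  k=2, elem=21
  k=3, elem=23
  k=4, elem=12
  k=5, elem=14
  k=6, elem=16
  k=7, elem=25
  k=8, elem=15
  k=9, elem=28

Final answer: 9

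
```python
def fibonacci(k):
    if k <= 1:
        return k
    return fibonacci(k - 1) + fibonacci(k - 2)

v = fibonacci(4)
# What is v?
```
Call trace (a repeated sub-call is expanded the first time; later identical calls just restate its return value):
fibonacci(k=4)
  fibonacci(k=3)
    fibonacci(k=2)
      fibonacci(k=1)
      -> return 1
      fibonacci(k=0)
      -> return 0
    -> return 1
    fibonacci(k=1)
    -> return 1
  -> return 2
  fibonacci(k=2) -> return 1  (same call as traced above)
-> return 3

Final answer: 3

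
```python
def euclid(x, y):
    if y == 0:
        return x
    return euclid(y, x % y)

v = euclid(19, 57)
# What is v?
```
Call trace:
euclid(x=19, y=57)
  euclid(x=57, y=19)
    euclid(x=19, y=0)
    -> return 19
  -> return 19
-> return 19

Final answer: 19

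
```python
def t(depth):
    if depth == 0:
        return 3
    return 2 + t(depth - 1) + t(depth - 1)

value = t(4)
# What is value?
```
Call trace (a repeated sub-call is expanded the first time; later identical calls just restate its return value):
t(depth=4)
  t(depth=3)
    t(depth=2)
      t(depth=1)
        t(depth=0)
        -> return 3
        t(depth=0)
        -> return 3
      -> return 8
      t(depth=1) -> return 8  (same call as traced above)
    -> return 18
    t(depth=2) -> return 18  (same call as traced above)
  -> return 38
  t(depth=3) -> return 38  (same call as traced above)
-> return 78

Final answer: 78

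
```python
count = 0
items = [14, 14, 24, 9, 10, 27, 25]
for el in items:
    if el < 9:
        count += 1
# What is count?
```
Trace:
  count=0
  count=0, el=14
  count=0, el=14
  count=0, el=24
  count=0, el=9
  count=0, el=10
  count=0, el=27
  count=0, el=25

Final answer: 0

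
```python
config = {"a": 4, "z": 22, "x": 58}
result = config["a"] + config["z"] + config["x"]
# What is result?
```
Trace:
  config={'a': 4, 'z': 22, 'x': 58}
  config={'a': 4, 'z': 22, 'x': 58}, result=84

Final answer: 84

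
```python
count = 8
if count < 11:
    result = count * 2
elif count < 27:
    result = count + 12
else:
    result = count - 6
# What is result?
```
Trace:
  count=8
  count=8, result=16

Final answer: 16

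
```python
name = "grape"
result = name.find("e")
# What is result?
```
Trace:
  name='grape'
  name='grape', result=4

Final answer: 4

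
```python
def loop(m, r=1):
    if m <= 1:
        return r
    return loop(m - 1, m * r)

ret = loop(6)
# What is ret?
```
Call trace:
loop(m=6, r=1)
  loop(m=5, r=6)
    loop(m=4, r=30)
      loop(m=3, r=120)
        loop(m=2, r=360)
          loop(m=1, r=720)
          -> return 720
        -> return 720
      -> return 720
    -> return 720
  -> return 720
-> return 720

Final answer: 720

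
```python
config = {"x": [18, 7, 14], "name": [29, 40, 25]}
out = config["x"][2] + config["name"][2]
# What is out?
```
Trace:
  config={'x': [18, 7, 14], 'name': [29, 40, 25]}
  config={'x': [18, 7, 14], 'name': [29, 40, 25]}, out=39

Final answer: 39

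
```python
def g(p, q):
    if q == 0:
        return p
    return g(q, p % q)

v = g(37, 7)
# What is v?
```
Call trace:
g(p=37, q=7)
  g(p=7, q=2)
    g(p=2, q=1)
      g(p=1, q=0)
      -> return 1
    -> return 1
  -> return 1
-> return 1

Final answer: 1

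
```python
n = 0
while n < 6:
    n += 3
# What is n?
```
Trace:
  n=0
  n=3
  n=6

Final answer: 6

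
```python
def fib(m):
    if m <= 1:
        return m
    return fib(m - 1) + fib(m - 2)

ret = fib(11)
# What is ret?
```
Call trace (a repeated sub-call is expanded the first time; later identical calls just restate its return value):
fib(m=11)
  fib(m=10)
    fib(m=9)
      fib(m=8)
        fib(m=7)
          fib(m=6)
            fib(m=5)
              fib(m=4)
                fib(m=3)
                  fib(m=2)
                    fib(m=1)
                    -> return 1
                    fib(m=0)
                    -> return 0
                  -> return 1
                  fib(m=1)
                  -> return 1
                -> return 2
                fib(m=2) -> return 1  (same call as traced above)
              -> return 3
              fib(m=3) -> return 2  (same call as traced above)
            -> return 5
            fib(m=4) -> return 3  (same call as traced above)
          -> return 8
          fib(m=5) -> return 5  (same call as traced above)
        -> return 13
        fib(m=6) -> return 8  (same call as traced above)
      -> return 21
      fib(m=7) -> return 13  (same call as traced above)
    -> return 34
    fib(m=8) -> return 21  (same call as traced above)
  -> return 55
  fib(m=9) -> return 34  (same call as traced above)
-> return 89

Final answer: 89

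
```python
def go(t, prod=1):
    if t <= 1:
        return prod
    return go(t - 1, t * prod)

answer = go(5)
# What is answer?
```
Call trace:
go(t=5, prod=1)
  go(t=4, prod=5)
    go(t=3, prod=20)
      go(t=2, prod=60)
        go(t=1, prod=120)
        -> return 120
      -> return 120
    -> return 120
  -> return 120
-> return 120

Final answer: 120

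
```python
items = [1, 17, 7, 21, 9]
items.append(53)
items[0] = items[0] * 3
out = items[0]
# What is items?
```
Trace:
  items=[1, 17, 7, 21, 9]
  items=[1, 17, 7, 21, 9, 53]
  items=[3, 17, 7, 21, 9, 53]
  items=[3, 17, 7, 21, 9, 53], out=3

Final answer: [3, 17, 7, 21, 9, 53]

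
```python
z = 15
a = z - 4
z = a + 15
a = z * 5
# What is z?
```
Trace:
  z=15
  z=15, a=11
  z=26, a=11
  z=26, a=130

Final answer: 26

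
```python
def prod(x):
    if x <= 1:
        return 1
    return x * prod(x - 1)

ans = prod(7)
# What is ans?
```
Call trace:
prod(x=7)
  prod(x=6)
    prod(x=5)
      prod(x=4)
        prod(x=3)
          prod(x=2)
            prod(x=1)
            -> return 1
          -> return 2
        -> return 6
      -> return 24
    -> return 120
  -> return 720
-> return 5040

Final answer: 5040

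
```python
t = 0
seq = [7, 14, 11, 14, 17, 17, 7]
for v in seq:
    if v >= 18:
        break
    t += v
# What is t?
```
Trace:
  t=0
  t=7, v=7
  t=21, v=14
  t=32, v=11
  t=46, v=14
  t=63, v=17
  t=80, v=17
  t=87, v=7

Final answer: 87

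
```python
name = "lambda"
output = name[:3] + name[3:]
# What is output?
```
Trace:
  name='lambda'
  name='lambda', output='lambda'

Final answer: 'lambda'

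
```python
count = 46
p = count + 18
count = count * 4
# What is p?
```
Trace:
  count=46
  count=46, p=64
  count=184, p=64

Final answer: 64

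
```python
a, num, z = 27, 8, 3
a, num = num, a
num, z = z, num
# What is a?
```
Trace:
  a=27, num=8, z=3
  a=8, num=27, z=3
  a=8, num=3, z=27

Final answer: 8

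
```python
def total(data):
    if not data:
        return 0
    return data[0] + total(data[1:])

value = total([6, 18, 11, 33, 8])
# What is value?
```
Call trace:
total(data=[6, 18, 11, 33, 8])
  total(data=[18, 11, 33, 8])
    total(data=[11, 33, 8])
      total(data=[33, 8])
        total(data=[8])
          total(data=[])
          -> return 0
        -> return 8
      -> return 41
    -> return 52
  -> return 70
-> return 76

Final answer: 76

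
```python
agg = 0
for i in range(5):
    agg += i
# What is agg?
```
Trace:
  agg=0
  agg=0, i=0
  agg=1, i=1
  agg=3, i=2
  agg=6, i=3
  agg=10, i=4

Final answer: 10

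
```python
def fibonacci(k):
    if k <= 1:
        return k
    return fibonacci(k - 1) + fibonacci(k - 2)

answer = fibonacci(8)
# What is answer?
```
Call trace (a repeated sub-call is expanded the first time; later identical calls just restate its return value):
fibonacci(k=8)
  fibonacci(k=7)
    fibonacci(k=6)
      fibonacci(k=5)
        fibonacci(k=4)
          fibonacci(k=3)
            fibonacci(k=2)
              fibonacci(k=1)
              -> return 1
              fibonacci(k=0)
              -> return 0
            -> return 1
            fibonacci(k=1)
            -> return 1
          -> return 2
          fibonacci(k=2) -> return 1  (same call as traced above)
        -> return 3
        fibonacci(k=3) -> return 2  (same call as traced above)
      -> return 5
      fibonacci(k=4) -> return 3  (same call as traced above)
    -> return 8
    fibonacci(k=5) -> return 5  (same call as traced above)
  -> return 13
  fibonacci(k=6) -> return 8  (same call as traced above)
-> return 21

Final answer: 21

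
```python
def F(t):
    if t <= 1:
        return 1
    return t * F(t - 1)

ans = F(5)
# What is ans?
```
Call trace:
F(t=5)
  F(t=4)
    F(t=3)
      F(t=2)
        F(t=1)
        -> return 1
      -> return 2
    -> return 6
  -> return 24
-> return 120

Final answer: 120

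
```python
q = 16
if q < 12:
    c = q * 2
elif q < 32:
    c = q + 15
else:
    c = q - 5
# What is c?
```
Trace:
  q=16
  q=16, c=31

Final answer: 31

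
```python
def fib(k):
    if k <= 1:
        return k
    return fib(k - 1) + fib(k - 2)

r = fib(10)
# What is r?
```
Call trace (a repeated sub-call is expanded the first time; later identical calls just restate its return value):
fib(k=10)
  fib(k=9)
    fib(k=8)
      fib(k=7)
        fib(k=6)
          fib(k=5)
            fib(k=4)
              fib(k=3)
                fib(k=2)
                  fib(k=1)
                  -> return 1
                  fib(k=0)
                  -> return 0
                -> return 1
                fib(k=1)
                -> return 1
              -> return 2
              fib(k=2) -> return 1  (same call as traced above)
            -> return 3
            fib(k=3) -> return 2  (same call as traced above)
          -> return 5
          fib(k=4) -> return 3  (same call as traced above)
        -> return 8
        fib(k=5) -> return 5  (same call as traced above)
      -> return 13
      fib(k=6) -> return 8  (same call as traced above)
    -> return 21
    fib(k=7) -> return 13  (same call as traced above)
  -> return 34
  fib(k=8) -> return 21  (same call as traced above)
-> return 55

Final answer: 55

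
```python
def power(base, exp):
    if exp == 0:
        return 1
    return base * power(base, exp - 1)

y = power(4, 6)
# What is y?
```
Call trace:
power(base=4, exp=6)
  power(base=4, exp=5)
    power(base=4, exp=4)
      power(base=4, exp=3)
        power(base=4, exp=2)
          power(base=4, exp=1)
            power(base=4, exp=0)
            -> return 1
          -> return 4
        -> return 16
      -> return 64
    -> return 256
  -> return 1024
-> return 4096

Final answer: 4096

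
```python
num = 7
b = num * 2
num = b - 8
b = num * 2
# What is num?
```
Trace:
  num=7
  num=7, b=14
  num=6, b=14
  num=6, b=12

Final answer: 6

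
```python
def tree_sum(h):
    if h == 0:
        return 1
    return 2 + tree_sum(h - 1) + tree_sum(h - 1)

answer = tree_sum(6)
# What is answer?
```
Call trace (a repeated sub-call is expanded the first time; later identical calls just restate its return value):
tree_sum(h=6)
  tree_sum(h=5)
    tree_sum(h=4)
      tree_sum(h=3)
        tree_sum(h=2)
          tree_sum(h=1)
            tree_sum(h=0)
            -> return 1
            tree_sum(h=0)
            -> return 1
          -> return 4
          tree_sum(h=1) -> return 4  (same call as traced above)
        -> return 10
        tree_sum(h=2) -> return 10  (same call as traced above)
      -> return 22
      tree_sum(h=3) -> return 22  (same call as traced above)
    -> return 46
    tree_sum(h=4) -> return 46  (same call as traced above)
  -> return 94
  tree_sum(h=5) -> return 94  (same call as traced above)
-> return 190

Final answer: 190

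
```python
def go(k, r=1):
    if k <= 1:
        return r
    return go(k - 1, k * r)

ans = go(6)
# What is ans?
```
Call trace:
go(k=6, r=1)
  go(k=5, r=6)
    go(k=4, r=30)
      go(k=3, r=120)
        go(k=2, r=360)
          go(k=1, r=720)
          -> return 720
        -> return 720
      -> return 720
    -> return 720
  -> return 720
-> return 720

Final answer: 720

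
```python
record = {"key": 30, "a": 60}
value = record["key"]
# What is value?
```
Trace:
  record={'key': 30, 'a': 60}
  record={'key': 30, 'a': 60}, value=30

Final answer: 30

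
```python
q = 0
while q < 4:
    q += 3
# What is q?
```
Trace:
  q=0
  q=3
  q=6

Final answer: 6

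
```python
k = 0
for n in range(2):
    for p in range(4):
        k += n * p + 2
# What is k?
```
Trace:
  k=0
  k=2, n=0, p=0
  k=4, n=0, p=1
  k=6, n=0, p=2
  k=8, n=0, p=3
  k=10, n=1, p=0
  k=13, n=1, p=1
  k=17, n=1, p=2
  k=22, n=1, p=3

Final answer: 22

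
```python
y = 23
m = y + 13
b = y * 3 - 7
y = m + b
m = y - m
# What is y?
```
Trace:
  y=23
  y=23, m=36
  y=23, m=36, b=62
  y=98, m=36, b=62
  y=98, m=62, b=62

Final answer: 98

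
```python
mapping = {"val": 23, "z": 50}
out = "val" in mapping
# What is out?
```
Trace:
  mapping={'val': 23, 'z': 50}
  mapping={'val': 23, 'z': 50}, out=True

Final answer: True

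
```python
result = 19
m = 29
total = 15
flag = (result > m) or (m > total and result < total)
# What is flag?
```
Trace:
  result=19
  result=19, m=29
  result=19, m=29, total=15
  result=19, m=29, total=15, flag=False

Final answer: False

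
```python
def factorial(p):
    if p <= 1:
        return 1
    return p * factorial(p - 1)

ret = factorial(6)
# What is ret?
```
Call trace:
factorial(p=6)
  factorial(p=5)
    factorial(p=4)
      factorial(p=3)
        factorial(p=2)
          factorial(p=1)
          -> return 1
        -> return 2
      -> return 6
    -> return 24
  -> return 120
-> return 720

Final answer: 720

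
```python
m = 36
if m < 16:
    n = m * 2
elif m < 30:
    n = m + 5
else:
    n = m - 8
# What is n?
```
Trace:
  m=36
  m=36, n=28

Final answer: 28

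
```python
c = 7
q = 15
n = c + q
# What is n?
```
Trace:
  c=7
  c=7, q=15
  c=7, q=15, n=22

Final answer: 22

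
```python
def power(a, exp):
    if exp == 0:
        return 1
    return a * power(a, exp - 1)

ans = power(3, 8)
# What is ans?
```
Call trace:
power(a=3, exp=8)
  power(a=3, exp=7)
    power(a=3, exp=6)
      power(a=3, exp=5)
        power(a=3, exp=4)
          power(a=3, exp=3)
            power(a=3, exp=2)
              power(a=3, exp=1)
                power(a=3, exp=0)
                -> return 1
              -> return 3
            -> return 9
          -> return 27
        -> return 81
      -> return 243
    -> return 729
  -> return 2187
-> return 6561

Final answer: 6561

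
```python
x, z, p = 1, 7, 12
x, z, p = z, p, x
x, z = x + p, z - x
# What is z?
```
Trace:
  x=1, z=7, p=12
  x=7, z=12, p=1
  x=8, z=5, p=1

Final answer: 5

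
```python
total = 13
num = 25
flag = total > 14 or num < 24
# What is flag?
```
Trace:
  total=13
  total=13, num=25
  total=13, num=25, flag=False

Final answer: False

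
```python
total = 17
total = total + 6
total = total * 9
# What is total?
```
Trace:
  total=17
  total=23
  total=207

Final answer: 207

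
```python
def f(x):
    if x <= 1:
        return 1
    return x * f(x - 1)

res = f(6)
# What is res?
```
Call trace:
f(x=6)
  f(x=5)
    f(x=4)
      f(x=3)
        f(x=2)
          f(x=1)
          -> return 1
        -> return 2
      -> return 6
    -> return 24
  -> return 120
-> return 720

Final answer: 720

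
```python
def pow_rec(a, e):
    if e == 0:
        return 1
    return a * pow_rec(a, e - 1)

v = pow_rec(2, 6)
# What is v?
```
Call trace:
pow_rec(a=2, e=6)
  pow_rec(a=2, e=5)
    pow_rec(a=2, e=4)
      pow_rec(a=2, e=3)
        pow_rec(a=2, e=2)
          pow_rec(a=2, e=1)
            pow_rec(a=2, e=0)
            -> return 1
          -> return 2
        -> return 4
      -> return 8
    -> return 16
  -> return 32
-> return 64

Final answer: 64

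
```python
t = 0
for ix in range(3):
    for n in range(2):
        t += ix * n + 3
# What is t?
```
Trace:
  t=0
  t=3, ix=0, n=0
  t=6, ix=0, n=1
  t=9, ix=1, n=0
  t=13, ix=1, n=1
  t=16, ix=2, n=0
  t=21, ix=2, n=1

Final answer: 21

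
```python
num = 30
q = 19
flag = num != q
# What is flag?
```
Trace:
  num=30
  num=30, q=19
  num=30, q=19, flag=True

Final answer: True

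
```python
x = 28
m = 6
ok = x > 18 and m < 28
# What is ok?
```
Trace:
  x=28
  x=28, m=6
  x=28, m=6, ok=True

Final answer: True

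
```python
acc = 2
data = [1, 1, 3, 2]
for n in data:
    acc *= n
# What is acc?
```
Trace:
  acc=2
  acc=2, n=1
  acc=2, n=1
  acc=6, n=3
  acc=12, n=2

Final answer: 12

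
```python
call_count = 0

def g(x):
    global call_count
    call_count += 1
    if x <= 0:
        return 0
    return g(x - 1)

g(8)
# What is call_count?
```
Call trace:
g(x=8)
  g(x=7)
    g(x=6)
      g(x=5)
        g(x=4)
          g(x=3)
            g(x=2)
              g(x=1)
                g(x=0)
                -> return 0
              -> return 0
            -> return 0
          -> return 0
        -> return 0
      -> return 0
    -> return 0
  -> return 0
-> return 0

call_count is incremented once per call. g is entered once for each x = 8, 7, 6, 5, 4, 3, 2, 1, 0 (the x <= 0 call returns without recursing), i.e. 8 + 1 calls.
call_count = 9

Final answer: 9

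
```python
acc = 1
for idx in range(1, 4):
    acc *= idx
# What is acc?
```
Trace:
  acc=1
  acc=1, idx=1
  acc=2, idx=2
  acc=6, idx=3

Final answer: 6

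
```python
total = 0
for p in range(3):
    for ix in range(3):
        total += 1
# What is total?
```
Trace:
  total=0
  total=1, p=0, ix=0
  total=2, p=0, ix=1
  total=3, p=0, ix=2
  total=4, p=1, ix=0
  total=5, p=1, ix=1
  total=6, p=1, ix=2
  total=7, p=2, ix=0
  total=8, p=2, ix=1
  total=9, p=2, ix=2

Final answer: 9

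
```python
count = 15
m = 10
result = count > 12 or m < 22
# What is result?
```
Trace:
  count=15
  count=15, m=10
  count=15, m=10, result=True

Final answer: True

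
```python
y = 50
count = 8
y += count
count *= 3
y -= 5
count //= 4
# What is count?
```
Trace:
  y=50
  y=50, count=8
  y=58, count=8
  y=58, count=24
  y=53, count=24
  y=53, count=6

Final answer: 6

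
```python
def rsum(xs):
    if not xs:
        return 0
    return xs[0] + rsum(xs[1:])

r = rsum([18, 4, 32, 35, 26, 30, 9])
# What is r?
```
Call trace:
rsum(xs=[18, 4, 32, 35, 26, 30, 9])
  rsum(xs=[4, 32, 35, 26, 30, 9])
    rsum(xs=[32, 35, 26, 30, 9])
      rsum(xs=[35, 26, 30, 9])
        rsum(xs=[26, 30, 9])
          rsum(xs=[30, 9])
            rsum(xs=[9])
              rsum(xs=[])
              -> return 0
            -> return 9
          -> return 39
        -> return 65
      -> return 100
    -> return 132
  -> return 136
-> return 154

Final answer: 154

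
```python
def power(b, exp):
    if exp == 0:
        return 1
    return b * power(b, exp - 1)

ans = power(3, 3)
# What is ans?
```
Call trace:
power(b=3, exp=3)
  power(b=3, exp=2)
    power(b=3, exp=1)
      power(b=3, exp=0)
      -> return 1
    -> return 3
  -> return 9
-> return 27

Final answer: 27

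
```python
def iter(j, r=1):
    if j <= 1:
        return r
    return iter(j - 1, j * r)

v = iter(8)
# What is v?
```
Call trace:
iter(j=8, r=1)
  iter(j=7, r=8)
    iter(j=6, r=56)
      iter(j=5, r=336)
        iter(j=4, r=1680)
          iter(j=3, r=6720)
            iter(j=2, r=20160)
              iter(j=1, r=40320)
              -> return 40320
            -> return 40320
          -> return 40320
        -> return 40320
      -> return 40320
    -> return 40320
  -> return 40320
-> return 40320

Final answer: 40320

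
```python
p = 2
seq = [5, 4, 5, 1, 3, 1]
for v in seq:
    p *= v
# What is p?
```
Trace:
  p=2
  p=10, v=5
  p=40, v=4
  p=200, v=5
  p=200, v=1
  p=600, v=3
  p=600, v=1

Final answer: 600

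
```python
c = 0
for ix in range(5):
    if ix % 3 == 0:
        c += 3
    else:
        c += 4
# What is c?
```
Trace:
  c=0
  c=3, ix=0
  c=7, ix=1
  c=11, ix=2
  c=14, ix=3
  c=18, ix=4

Final answer: 18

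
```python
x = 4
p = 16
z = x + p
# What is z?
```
Trace:
  x=4
  x=4, p=16
  x=4, p=16, z=20

Final answer: 20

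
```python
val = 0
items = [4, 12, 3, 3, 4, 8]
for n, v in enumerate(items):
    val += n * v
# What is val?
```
Trace:
  val=0
  val=0, n=0, v=4
  val=12, n=1, v=12
  val=18, n=2, v=3
  val=27, n=3, v=3
  val=43, n=4, v=4
  val=83, n=5, v=8

Final answer: 83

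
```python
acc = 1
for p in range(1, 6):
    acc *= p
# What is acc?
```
Trace:
  acc=1
  acc=1, p=1
  acc=2, p=2
  acc=6, p=3
  acc=24, p=4
  acc=120, p=5

Final answer: 120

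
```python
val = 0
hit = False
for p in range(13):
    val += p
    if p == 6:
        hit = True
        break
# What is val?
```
Trace:
  val=0
  val=0, hit=False
  val=0, hit=False, p=0
  val=1, hit=False, p=1
  val=3, hit=False, p=2
  val=6, hit=False, p=3
  val=10, hit=False, p=4
  val=15, hit=False, p=5
  val=21, hit=True, p=6

Final answer: 21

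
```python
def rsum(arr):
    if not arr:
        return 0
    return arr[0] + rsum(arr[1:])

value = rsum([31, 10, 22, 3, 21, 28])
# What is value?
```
Call trace:
rsum(arr=[31, 10, 22, 3, 21, 28])
  rsum(arr=[10, 22, 3, 21, 28])
    rsum(arr=[22, 3, 21, 28])
      rsum(arr=[3, 21, 28])
        rsum(arr=[21, 28])
          rsum(arr=[28])
            rsum(arr=[])
            -> return 0
          -> return 28
        -> return 49
      -> return 52
    -> return 74
  -> return 84
-> return 115

Final answer: 115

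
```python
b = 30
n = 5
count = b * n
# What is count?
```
Trace:
  b=30
  b=30, n=5
  b=30, n=5, count=150

Final answer: 150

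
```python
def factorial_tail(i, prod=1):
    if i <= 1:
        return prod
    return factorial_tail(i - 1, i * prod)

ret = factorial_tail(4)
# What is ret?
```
Call trace:
factorial_tail(i=4, prod=1)
  factorial_tail(i=3, prod=4)
    factorial_tail(i=2, prod=12)
      factorial_tail(i=1, prod=24)
      -> return 24
    -> return 24
  -> return 24
-> return 24

Final answer: 24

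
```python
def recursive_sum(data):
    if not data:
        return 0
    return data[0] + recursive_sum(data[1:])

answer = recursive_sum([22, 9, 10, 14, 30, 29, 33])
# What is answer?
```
Call trace:
recursive_sum(data=[22, 9, 10, 14, 30, 29, 33])
  recursive_sum(data=[9, 10, 14, 30, 29, 33])
    recursive_sum(data=[10, 14, 30, 29, 33])
      recursive_sum(data=[14, 30, 29, 33])
        recursive_sum(data=[30, 29, 33])
          recursive_sum(data=[29, 33])
            recursive_sum(data=[33])
              recursive_sum(data=[])
              -> return 0
            -> return 33
          -> return 62
        -> return 92
      -> return 106
    -> return 116
  -> return 125
-> return 147

Final answer: 147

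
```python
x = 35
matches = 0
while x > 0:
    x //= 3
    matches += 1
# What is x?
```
Trace:
  x=35
  x=35, matches=0
  x=11, matches=1
  x=3, matches=2
  x=1, matches=3
  x=0, matches=4

Final answer: 0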